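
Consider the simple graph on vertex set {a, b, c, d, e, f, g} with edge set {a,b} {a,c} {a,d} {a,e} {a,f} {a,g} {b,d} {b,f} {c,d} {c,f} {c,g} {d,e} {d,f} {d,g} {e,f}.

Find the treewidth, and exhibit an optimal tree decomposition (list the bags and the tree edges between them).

Treewidth 3.
One such decomposition:
Bags: B1 = {a, c, d, f}  B2 = {a, b, d, f}  B3 = {a, c, d, g}  B4 = {a, d, e, f}
Tree: B1–B2, B1–B3, B2–B4

Every bag has size at most 4, so the width is 4 − 1 = 3 and tw(G) ≤ 3. On the other hand G contains the 4-clique {a, c, d, g}. A clique must lie in a single bag of any decomposition, so no decomposition can have width below 3. Therefore the treewidth is 3.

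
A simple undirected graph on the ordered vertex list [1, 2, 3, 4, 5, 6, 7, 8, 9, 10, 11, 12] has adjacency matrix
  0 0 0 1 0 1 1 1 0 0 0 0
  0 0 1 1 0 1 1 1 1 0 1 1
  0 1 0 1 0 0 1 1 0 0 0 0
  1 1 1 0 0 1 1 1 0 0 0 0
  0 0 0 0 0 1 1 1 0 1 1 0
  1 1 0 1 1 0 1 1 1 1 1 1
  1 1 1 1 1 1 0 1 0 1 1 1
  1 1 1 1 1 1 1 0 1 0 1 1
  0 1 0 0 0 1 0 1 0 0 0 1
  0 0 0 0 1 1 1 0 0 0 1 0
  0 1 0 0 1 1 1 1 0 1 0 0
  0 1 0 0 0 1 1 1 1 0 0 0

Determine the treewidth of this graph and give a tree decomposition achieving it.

Treewidth 4.
Bags: B1 = {2, 4, 6, 7, 8}  B2 = {2, 6, 7, 8, 11}  B3 = {2, 6, 7, 8, 12}  B4 = {5, 6, 7, 8, 11}  B5 = {2, 3, 4, 7, 8}  B6 = {5, 6, 7, 10, 11}  B7 = {1, 4, 6, 7, 8}  B8 = {2, 6, 8, 9, 12}
Tree: B1–B2, B2–B3, B2–B4, B1–B5, B4–B6, B1–B7, B3–B8

Each bag holds 5 vertices, so the decomposition has width 4, which upper-bounds the treewidth. On the other hand G contains the 5-clique {2, 3, 4, 7, 8}. A clique must lie in a single bag of any decomposition, so no decomposition can have width below 4. The upper and lower bounds meet at 4, so that is the treewidth.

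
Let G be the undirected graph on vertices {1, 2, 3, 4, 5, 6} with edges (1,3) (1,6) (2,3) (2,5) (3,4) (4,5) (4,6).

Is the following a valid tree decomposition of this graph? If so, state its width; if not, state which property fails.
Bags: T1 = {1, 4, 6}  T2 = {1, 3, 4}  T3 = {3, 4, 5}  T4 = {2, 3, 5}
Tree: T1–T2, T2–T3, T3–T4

Yes; width 2.

Checking the three conditions: (i) the bags cover all of {1, 2, 3, 4, 5, 6}; (ii) for each edge, some bag contains both endpoints; (iii) the bags containing any fixed vertex form a subtree. All hold, so the decomposition is valid with width 3 − 1 = 2.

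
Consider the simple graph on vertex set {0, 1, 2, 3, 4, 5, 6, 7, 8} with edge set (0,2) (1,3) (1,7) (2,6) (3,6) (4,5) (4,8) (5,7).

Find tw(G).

1

A width-1 tree decomposition is:
Bags: B1 = {4, 8}  B2 = {4, 5}  B3 = {5, 7}  B4 = {1, 7}  B5 = {1, 3}  B6 = {3, 6}  B7 = {2, 6}  B8 = {0, 2}
Tree: B1–B2, B2–B3, B3–B4, B4–B5, B5–B6, B6–B7, B7–B8
Every bag has size at most 2, so the width is 2 − 1 = 1 and tw(G) ≤ 1. Any graph with an edge has treewidth ≥ 1, and G has the edge 8–4. Therefore the treewidth is 1.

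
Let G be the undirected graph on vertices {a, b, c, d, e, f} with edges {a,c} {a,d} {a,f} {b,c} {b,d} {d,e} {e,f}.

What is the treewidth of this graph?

2

A width-2 tree decomposition is:
Bags: B1 = {b, c, d}  B2 = {a, c, d}  B3 = {a, d, e}  B4 = {a, e, f}
Tree: B1–B2, B2–B3, B3–B4
Each bag holds 3 vertices, so the decomposition has width 2, which upper-bounds the treewidth. For the lower bound, G contains the cycle b–c–a–d–b, so G is not a forest; only forests have treewidth ≤ 1, hence tw(G) ≥ 2. Combining the bounds, tw(G) = 2.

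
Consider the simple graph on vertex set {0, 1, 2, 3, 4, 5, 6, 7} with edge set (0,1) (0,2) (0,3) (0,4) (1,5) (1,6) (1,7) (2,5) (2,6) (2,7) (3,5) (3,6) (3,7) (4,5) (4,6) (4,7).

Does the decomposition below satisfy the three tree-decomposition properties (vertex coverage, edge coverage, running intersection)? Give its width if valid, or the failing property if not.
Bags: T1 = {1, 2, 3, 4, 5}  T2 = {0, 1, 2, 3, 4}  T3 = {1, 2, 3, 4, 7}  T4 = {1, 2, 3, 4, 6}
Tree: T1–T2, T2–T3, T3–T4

Yes; width 4.

Vertex coverage: the bags together contain {0, 1, 2, 3, 4, 5, 6, 7}, the full vertex set. Edge coverage: each edge of G has both endpoints in at least one bag. Running intersection: for every vertex, the bags containing it form a connected subtree. All three properties hold, so this is a valid tree decomposition of width max|bag| − 1 = 4, and hence tw(G) ≤ 4.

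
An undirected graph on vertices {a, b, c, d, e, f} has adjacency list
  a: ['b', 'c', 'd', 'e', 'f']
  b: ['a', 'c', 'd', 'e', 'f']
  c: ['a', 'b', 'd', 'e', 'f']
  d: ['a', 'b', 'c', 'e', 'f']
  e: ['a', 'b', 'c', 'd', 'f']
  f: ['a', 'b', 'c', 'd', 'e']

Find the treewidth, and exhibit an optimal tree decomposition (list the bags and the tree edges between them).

A single bag containing all 6 vertices is trivially a valid decomposition of width 5. For the lower bound, the 6 vertices {a, b, c, d, e, f} are pairwise adjacent, and any tree decomposition puts a clique entirely inside one bag — forcing width ≥ 5. Therefore the treewidth is 5.

Treewidth 5.
One optimal decomposition is:
Bags: B1 = {a, b, c, d, e, f}
Tree: (single bag)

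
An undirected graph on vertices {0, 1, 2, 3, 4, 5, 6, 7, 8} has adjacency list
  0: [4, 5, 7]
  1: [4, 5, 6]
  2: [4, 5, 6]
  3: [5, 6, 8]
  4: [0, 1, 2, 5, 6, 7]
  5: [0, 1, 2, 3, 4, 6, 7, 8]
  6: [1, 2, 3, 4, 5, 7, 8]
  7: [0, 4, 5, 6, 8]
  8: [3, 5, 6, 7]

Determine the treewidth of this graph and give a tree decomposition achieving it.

The largest bag has 4 vertices, giving width 3; this decomposition certifies tw(G) ≤ 3. Conversely, {0, 4, 5, 7} is a clique of size 4, and the vertices of any clique must share a bag in every tree decomposition; so some bag has ≥ 4 vertices and tw(G) ≥ 3. The upper and lower bounds meet at 3, so that is the treewidth.

Treewidth 3.
One such decomposition:
Bags: B1 = {3, 5, 6, 8}  B2 = {5, 6, 7, 8}  B3 = {4, 5, 6, 7}  B4 = {2, 4, 5, 6}  B5 = {0, 4, 5, 7}  B6 = {1, 4, 5, 6}
Tree: B1–B2, B2–B3, B3–B4, B3–B5, B3–B6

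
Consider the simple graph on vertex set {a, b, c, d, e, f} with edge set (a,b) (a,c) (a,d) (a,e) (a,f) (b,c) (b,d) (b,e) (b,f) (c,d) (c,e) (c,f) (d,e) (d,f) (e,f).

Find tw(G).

A width-5 tree decomposition is:
Bags: B1 = {a, b, c, d, e, f}
Tree: (single bag)
A single bag containing all 6 vertices is trivially a valid decomposition of width 5. On the other hand G contains the 6-clique {a, b, c, d, e, f}. A clique must lie in a single bag of any decomposition, so no decomposition can have width below 5. Therefore the treewidth is 5.

5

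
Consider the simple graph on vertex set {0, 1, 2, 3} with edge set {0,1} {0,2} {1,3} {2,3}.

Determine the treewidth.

A width-2 tree decomposition is:
Bags: B1 = {0, 1, 3}  B2 = {0, 2, 3}
Tree: B1–B2
Each bag holds 3 vertices, so the decomposition has width 2, which upper-bounds the treewidth. The edges 3–1–0–2–3 form a cycle, so G is not a tree and its treewidth is at least 2. Combining the bounds, tw(G) = 2.

2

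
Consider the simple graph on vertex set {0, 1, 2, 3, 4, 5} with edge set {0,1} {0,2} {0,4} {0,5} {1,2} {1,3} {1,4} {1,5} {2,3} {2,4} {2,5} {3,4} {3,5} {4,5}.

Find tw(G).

A width-4 tree decomposition is:
Bags: B1 = {0, 1, 2, 4, 5}  B2 = {1, 2, 3, 4, 5}
Tree: B1–B2
The largest bag has 5 vertices, giving width 4; this decomposition certifies tw(G) ≤ 4. On the other hand G contains the 5-clique {0, 1, 2, 4, 5}. A clique must lie in a single bag of any decomposition, so no decomposition can have width below 4. Combining the bounds, tw(G) = 4.

4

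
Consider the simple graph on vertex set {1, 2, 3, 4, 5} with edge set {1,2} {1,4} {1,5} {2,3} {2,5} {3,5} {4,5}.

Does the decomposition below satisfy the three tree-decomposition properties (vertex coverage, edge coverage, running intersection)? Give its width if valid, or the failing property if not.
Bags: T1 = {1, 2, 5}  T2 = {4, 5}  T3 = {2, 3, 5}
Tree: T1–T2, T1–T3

A tree decomposition must satisfy three properties: every vertex lies in some bag; for every edge, both endpoints lie together in some bag; and for every vertex, the bags containing it form a connected subtree. Here edge (1,4) lies in no bag, so the decomposition is invalid.

No — edge (1,4) lies in no bag.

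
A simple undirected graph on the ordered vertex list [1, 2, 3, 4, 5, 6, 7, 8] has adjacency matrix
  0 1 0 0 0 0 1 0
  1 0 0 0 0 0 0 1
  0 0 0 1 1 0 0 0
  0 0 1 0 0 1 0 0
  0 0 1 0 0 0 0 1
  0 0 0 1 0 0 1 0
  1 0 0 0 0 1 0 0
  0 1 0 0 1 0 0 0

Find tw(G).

A width-2 tree decomposition is:
Bags: B1 = {3, 4, 6}  B2 = {3, 6, 7}  B3 = {1, 3, 7}  B4 = {1, 2, 3}  B5 = {2, 3, 8}  B6 = {3, 5, 8}
Tree: B1–B2, B2–B3, B3–B4, B4–B5, B5–B6
Every bag has size at most 3, so the width is 3 − 1 = 2 and tw(G) ≤ 2. The edges 3–4–6–7–1–2–8–5–3 form a cycle, so G is not a tree and its treewidth is at least 2. The upper and lower bounds meet at 2, so that is the treewidth.

2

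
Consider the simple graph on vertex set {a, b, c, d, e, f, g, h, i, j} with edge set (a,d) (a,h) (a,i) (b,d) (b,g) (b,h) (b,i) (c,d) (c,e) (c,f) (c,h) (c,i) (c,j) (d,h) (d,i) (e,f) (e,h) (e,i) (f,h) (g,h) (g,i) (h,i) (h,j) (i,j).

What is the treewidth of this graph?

A width-3 tree decomposition is:
Bags: B1 = {c, e, f, h}  B2 = {c, e, h, i}  B3 = {c, h, i, j}  B4 = {c, d, h, i}  B5 = {b, d, h, i}  B6 = {b, g, h, i}  B7 = {a, d, h, i}
Tree: B1–B2, B2–B3, B2–B4, B4–B5, B5–B6, B5–B7
Every bag has size at most 4, so the width is 4 − 1 = 3 and tw(G) ≤ 3. For the lower bound, the 4 vertices {c, e, f, h} are pairwise adjacent, and any tree decomposition puts a clique entirely inside one bag — forcing width ≥ 3. The upper and lower bounds meet at 3, so that is the treewidth.

3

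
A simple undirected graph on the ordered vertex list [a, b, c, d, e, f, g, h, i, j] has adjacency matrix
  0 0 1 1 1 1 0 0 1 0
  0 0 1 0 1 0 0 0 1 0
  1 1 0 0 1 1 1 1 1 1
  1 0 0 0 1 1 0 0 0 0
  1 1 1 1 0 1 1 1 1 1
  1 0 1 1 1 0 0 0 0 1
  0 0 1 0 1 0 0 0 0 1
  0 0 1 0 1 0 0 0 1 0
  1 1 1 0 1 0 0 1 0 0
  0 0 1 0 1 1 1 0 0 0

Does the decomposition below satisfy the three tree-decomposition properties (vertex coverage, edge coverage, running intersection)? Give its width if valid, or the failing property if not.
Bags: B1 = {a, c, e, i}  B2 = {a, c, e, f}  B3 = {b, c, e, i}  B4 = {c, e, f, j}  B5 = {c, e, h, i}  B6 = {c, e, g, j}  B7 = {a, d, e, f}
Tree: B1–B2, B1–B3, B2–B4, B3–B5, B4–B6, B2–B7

Yes; width 3.

Vertex coverage: the bags together contain {a, b, c, d, e, f, g, h, i, j}, the full vertex set. Edge coverage: each edge of G has both endpoints in at least one bag. Running intersection: for every vertex, the bags containing it form a connected subtree. All three properties hold, so this is a valid tree decomposition of width max|bag| − 1 = 3, and hence tw(G) ≤ 3.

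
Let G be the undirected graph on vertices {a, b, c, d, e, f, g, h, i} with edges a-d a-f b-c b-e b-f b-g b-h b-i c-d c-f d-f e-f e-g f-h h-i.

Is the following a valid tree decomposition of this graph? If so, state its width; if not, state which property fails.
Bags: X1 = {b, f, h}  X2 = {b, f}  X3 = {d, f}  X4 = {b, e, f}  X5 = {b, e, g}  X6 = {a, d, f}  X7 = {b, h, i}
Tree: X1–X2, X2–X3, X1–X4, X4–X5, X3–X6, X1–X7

No — vertex c appears in no bag.

A tree decomposition must satisfy three properties: every vertex lies in some bag; for every edge, both endpoints lie together in some bag; and for every vertex, the bags containing it form a connected subtree. Here vertex c appears in no bag, so the decomposition is invalid.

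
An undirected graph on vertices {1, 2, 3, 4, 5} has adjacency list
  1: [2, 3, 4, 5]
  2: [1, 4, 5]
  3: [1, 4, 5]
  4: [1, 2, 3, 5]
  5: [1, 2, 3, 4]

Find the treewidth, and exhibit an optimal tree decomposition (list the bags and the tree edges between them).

Each bag holds 4 vertices, so the decomposition has width 3, which upper-bounds the treewidth. For the lower bound, the 4 vertices {1, 2, 4, 5} are pairwise adjacent, and any tree decomposition puts a clique entirely inside one bag — forcing width ≥ 3. Hence tw(G) = 3 exactly.

Treewidth 3.
Bags: B1 = {1, 3, 4, 5}  B2 = {1, 2, 4, 5}
Tree: B1–B2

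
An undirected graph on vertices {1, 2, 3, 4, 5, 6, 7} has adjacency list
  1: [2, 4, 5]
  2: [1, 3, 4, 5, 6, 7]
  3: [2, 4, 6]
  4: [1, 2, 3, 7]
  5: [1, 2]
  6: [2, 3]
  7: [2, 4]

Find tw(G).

2

A width-2 tree decomposition is:
Bags: B1 = {1, 2, 4}  B2 = {2, 3, 4}  B3 = {2, 3, 6}  B4 = {2, 4, 7}  B5 = {1, 2, 5}
Tree: B1–B2, B2–B3, B2–B4, B1–B5
The largest bag has 3 vertices, giving width 2; this decomposition certifies tw(G) ≤ 2. On the other hand G contains the 3-clique {1, 2, 4}. A clique must lie in a single bag of any decomposition, so no decomposition can have width below 2. Combining the bounds, tw(G) = 2.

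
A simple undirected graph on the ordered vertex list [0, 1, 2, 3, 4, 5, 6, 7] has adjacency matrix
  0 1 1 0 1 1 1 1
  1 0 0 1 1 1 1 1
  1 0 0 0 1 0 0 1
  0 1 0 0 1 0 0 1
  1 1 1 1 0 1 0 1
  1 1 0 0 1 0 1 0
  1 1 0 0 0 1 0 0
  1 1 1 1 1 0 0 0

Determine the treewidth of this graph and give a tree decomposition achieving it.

Treewidth 3.
One such decomposition:
Bags: B1 = {1, 3, 4, 7}  B2 = {0, 1, 4, 7}  B3 = {0, 1, 4, 5}  B4 = {0, 2, 4, 7}  B5 = {0, 1, 5, 6}
Tree: B1–B2, B2–B3, B2–B4, B3–B5

The largest bag has 4 vertices, giving width 3; this decomposition certifies tw(G) ≤ 3. Conversely, {0, 1, 4, 5} is a clique of size 4, and the vertices of any clique must share a bag in every tree decomposition; so some bag has ≥ 4 vertices and tw(G) ≥ 3. Therefore the treewidth is 3.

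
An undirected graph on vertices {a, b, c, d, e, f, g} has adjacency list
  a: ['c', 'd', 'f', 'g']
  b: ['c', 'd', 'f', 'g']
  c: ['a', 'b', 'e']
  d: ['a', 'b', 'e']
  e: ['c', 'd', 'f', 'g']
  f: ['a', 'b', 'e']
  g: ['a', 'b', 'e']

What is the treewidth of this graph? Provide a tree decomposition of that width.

Treewidth 3.
Bags: B1 = {a, b, e, f}  B2 = {a, b, c, e}  B3 = {a, b, e, g}  B4 = {a, b, d, e}
Tree: B1–B2, B2–B3, B3–B4

The largest bag has 4 vertices, giving width 3; this decomposition certifies tw(G) ≤ 3. For the lower bound: the 4 vertex sets {b,f}, {c,e}, {a}, {g} are disjoint, each induces a connected subgraph, and every pair is joined by at least one edge of G. Contracting each set to a single vertex therefore yields K_{4} as a minor, and since treewidth is minor-monotone, tw(G) ≥ tw(K_{4}) = 3. The upper and lower bounds meet at 3, so that is the treewidth.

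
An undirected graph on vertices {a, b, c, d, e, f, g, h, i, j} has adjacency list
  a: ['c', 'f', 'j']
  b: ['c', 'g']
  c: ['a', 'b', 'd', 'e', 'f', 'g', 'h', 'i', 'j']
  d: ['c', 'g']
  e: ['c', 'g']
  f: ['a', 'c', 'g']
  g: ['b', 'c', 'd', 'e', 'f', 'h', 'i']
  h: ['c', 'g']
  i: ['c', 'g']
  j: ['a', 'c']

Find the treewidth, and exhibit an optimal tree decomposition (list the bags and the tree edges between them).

Each bag holds 3 vertices, so the decomposition has width 2, which upper-bounds the treewidth. Conversely, {c, d, g} is a clique of size 3, and the vertices of any clique must share a bag in every tree decomposition; so some bag has ≥ 3 vertices and tw(G) ≥ 2. Combining the bounds, tw(G) = 2.

Treewidth 2.
One such decomposition:
Bags: B1 = {a, c, f}  B2 = {c, f, g}  B3 = {c, d, g}  B4 = {c, g, i}  B5 = {a, c, j}  B6 = {c, e, g}  B7 = {c, g, h}  B8 = {b, c, g}
Tree: B1–B2, B2–B3, B2–B4, B1–B5, B4–B6, B4–B7, B6–B8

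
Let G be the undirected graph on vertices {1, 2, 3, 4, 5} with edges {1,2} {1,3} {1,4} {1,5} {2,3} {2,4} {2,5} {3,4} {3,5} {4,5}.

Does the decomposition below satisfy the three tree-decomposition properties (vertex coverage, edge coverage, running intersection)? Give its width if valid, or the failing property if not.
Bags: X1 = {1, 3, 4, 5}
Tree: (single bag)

A tree decomposition must satisfy three properties: every vertex lies in some bag; for every edge, both endpoints lie together in some bag; and for every vertex, the bags containing it form a connected subtree. Here vertex 2 appears in no bag, so the decomposition is invalid.

No — vertex 2 appears in no bag.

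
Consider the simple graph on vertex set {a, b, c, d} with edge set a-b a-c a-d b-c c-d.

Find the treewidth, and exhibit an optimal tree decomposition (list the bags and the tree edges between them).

Each bag holds 3 vertices, so the decomposition has width 2, which upper-bounds the treewidth. For the lower bound, the 3 vertices {a, c, d} are pairwise adjacent, and any tree decomposition puts a clique entirely inside one bag — forcing width ≥ 2. The upper and lower bounds meet at 2, so that is the treewidth.

Treewidth 2.
One such decomposition:
Bags: B1 = {a, c, d}  B2 = {a, b, c}
Tree: B1–B2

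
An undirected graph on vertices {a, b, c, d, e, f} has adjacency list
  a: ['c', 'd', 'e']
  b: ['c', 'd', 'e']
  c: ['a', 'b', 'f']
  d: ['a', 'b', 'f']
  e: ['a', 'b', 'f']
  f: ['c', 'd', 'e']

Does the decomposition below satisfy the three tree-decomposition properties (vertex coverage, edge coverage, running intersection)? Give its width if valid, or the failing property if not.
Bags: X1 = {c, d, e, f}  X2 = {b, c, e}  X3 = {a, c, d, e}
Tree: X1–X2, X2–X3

A tree decomposition must satisfy three properties: every vertex lies in some bag; for every edge, both endpoints lie together in some bag; and for every vertex, the bags containing it form a connected subtree. Here edge (d,b) lies in no bag, so the decomposition is invalid.

No — edge (d,b) lies in no bag.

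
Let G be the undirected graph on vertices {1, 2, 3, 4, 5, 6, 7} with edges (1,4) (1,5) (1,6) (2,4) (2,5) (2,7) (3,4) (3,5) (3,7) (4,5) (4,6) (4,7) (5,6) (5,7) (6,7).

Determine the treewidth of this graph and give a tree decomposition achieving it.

Every bag has size at most 4, so the width is 4 − 1 = 3 and tw(G) ≤ 3. Conversely, {1, 4, 5, 6} is a clique of size 4, and the vertices of any clique must share a bag in every tree decomposition; so some bag has ≥ 4 vertices and tw(G) ≥ 3. The upper and lower bounds meet at 3, so that is the treewidth.

Treewidth 3.
Bags: B1 = {2, 4, 5, 7}  B2 = {3, 4, 5, 7}  B3 = {4, 5, 6, 7}  B4 = {1, 4, 5, 6}
Tree: B1–B2, B2–B3, B3–B4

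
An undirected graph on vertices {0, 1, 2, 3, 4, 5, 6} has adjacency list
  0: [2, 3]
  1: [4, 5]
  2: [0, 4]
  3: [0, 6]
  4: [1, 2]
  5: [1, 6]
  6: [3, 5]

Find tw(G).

A width-2 tree decomposition is:
Bags: B1 = {0, 2, 3}  B2 = {2, 3, 4}  B3 = {1, 3, 4}  B4 = {1, 3, 5}  B5 = {3, 5, 6}
Tree: B1–B2, B2–B3, B3–B4, B4–B5
Every bag has size at most 3, so the width is 3 − 1 = 2 and tw(G) ≤ 2. The edges 3–0–2–4–1–5–6–3 form a cycle, so G is not a tree and its treewidth is at least 2. Combining the bounds, tw(G) = 2.

2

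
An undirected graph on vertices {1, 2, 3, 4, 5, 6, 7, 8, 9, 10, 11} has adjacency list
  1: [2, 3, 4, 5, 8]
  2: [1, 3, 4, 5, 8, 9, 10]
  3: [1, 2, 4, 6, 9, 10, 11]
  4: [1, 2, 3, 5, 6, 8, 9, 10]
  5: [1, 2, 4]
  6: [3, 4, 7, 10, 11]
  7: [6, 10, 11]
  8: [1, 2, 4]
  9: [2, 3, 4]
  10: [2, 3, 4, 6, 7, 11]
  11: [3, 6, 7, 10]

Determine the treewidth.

3

A width-3 tree decomposition is:
Bags: B1 = {3, 6, 10, 11}  B2 = {3, 4, 6, 10}  B3 = {2, 3, 4, 10}  B4 = {2, 3, 4, 9}  B5 = {1, 2, 3, 4}  B6 = {6, 7, 10, 11}  B7 = {1, 2, 4, 8}  B8 = {1, 2, 4, 5}
Tree: B1–B2, B2–B3, B3–B4, B4–B5, B1–B6, B5–B7, B5–B8
Each bag holds 4 vertices, so the decomposition has width 3, which upper-bounds the treewidth. Conversely, {3, 6, 10, 11} is a clique of size 4, and the vertices of any clique must share a bag in every tree decomposition; so some bag has ≥ 4 vertices and tw(G) ≥ 3. Therefore the treewidth is 3.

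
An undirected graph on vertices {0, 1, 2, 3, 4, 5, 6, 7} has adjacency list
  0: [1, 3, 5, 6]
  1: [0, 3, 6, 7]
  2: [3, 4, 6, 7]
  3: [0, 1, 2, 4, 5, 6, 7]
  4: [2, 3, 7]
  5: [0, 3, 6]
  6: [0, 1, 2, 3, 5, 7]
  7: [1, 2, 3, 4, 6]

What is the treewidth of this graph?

A width-3 tree decomposition is:
Bags: B1 = {0, 3, 5, 6}  B2 = {0, 1, 3, 6}  B3 = {1, 3, 6, 7}  B4 = {2, 3, 6, 7}  B5 = {2, 3, 4, 7}
Tree: B1–B2, B2–B3, B3–B4, B4–B5
Every bag has size at most 4, so the width is 4 − 1 = 3 and tw(G) ≤ 3. Conversely, {2, 3, 4, 7} is a clique of size 4, and the vertices of any clique must share a bag in every tree decomposition; so some bag has ≥ 4 vertices and tw(G) ≥ 3. Combining the bounds, tw(G) = 3.

3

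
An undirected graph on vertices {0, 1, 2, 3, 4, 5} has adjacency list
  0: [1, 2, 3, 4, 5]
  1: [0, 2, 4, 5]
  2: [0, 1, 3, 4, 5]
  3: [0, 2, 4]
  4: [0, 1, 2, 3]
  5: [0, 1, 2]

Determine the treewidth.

3

A width-3 tree decomposition is:
Bags: B1 = {0, 2, 3, 4}  B2 = {0, 1, 2, 4}  B3 = {0, 1, 2, 5}
Tree: B1–B2, B2–B3
Each bag holds 4 vertices, so the decomposition has width 3, which upper-bounds the treewidth. On the other hand G contains the 4-clique {0, 1, 2, 4}. A clique must lie in a single bag of any decomposition, so no decomposition can have width below 3. The upper and lower bounds meet at 3, so that is the treewidth.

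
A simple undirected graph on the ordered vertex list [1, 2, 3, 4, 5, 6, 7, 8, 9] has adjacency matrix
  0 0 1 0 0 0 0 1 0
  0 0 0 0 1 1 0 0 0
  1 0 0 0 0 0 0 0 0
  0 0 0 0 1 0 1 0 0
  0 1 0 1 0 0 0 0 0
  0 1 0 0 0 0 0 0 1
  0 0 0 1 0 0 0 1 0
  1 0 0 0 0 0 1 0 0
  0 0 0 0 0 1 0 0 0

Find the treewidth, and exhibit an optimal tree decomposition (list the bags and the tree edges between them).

The largest bag has 2 vertices, giving width 1; this decomposition certifies tw(G) ≤ 1. Any graph with an edge has treewidth ≥ 1, and G has the edge 9–6. Therefore the treewidth is 1.

Treewidth 1.
One such decomposition:
Bags: B1 = {6, 9}  B2 = {2, 6}  B3 = {2, 5}  B4 = {4, 5}  B5 = {4, 7}  B6 = {7, 8}  B7 = {1, 8}  B8 = {1, 3}
Tree: B1–B2, B2–B3, B3–B4, B4–B5, B5–B6, B6–B7, B7–B8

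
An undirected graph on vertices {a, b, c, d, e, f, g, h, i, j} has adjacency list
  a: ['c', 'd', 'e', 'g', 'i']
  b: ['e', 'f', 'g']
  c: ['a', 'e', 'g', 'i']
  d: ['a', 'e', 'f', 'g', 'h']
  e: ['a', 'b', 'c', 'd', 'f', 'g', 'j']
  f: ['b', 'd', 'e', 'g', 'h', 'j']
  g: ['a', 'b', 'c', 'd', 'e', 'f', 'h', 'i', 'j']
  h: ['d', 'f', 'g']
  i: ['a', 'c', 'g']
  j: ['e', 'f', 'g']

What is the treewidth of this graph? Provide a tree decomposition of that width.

The largest bag has 4 vertices, giving width 3; this decomposition certifies tw(G) ≤ 3. On the other hand G contains the 4-clique {a, d, e, g}. A clique must lie in a single bag of any decomposition, so no decomposition can have width below 3. The upper and lower bounds meet at 3, so that is the treewidth.

Treewidth 3.
One such decomposition:
Bags: B1 = {d, e, f, g}  B2 = {b, e, f, g}  B3 = {e, f, g, j}  B4 = {a, d, e, g}  B5 = {d, f, g, h}  B6 = {a, c, e, g}  B7 = {a, c, g, i}
Tree: B1–B2, B1–B3, B1–B4, B1–B5, B4–B6, B6–B7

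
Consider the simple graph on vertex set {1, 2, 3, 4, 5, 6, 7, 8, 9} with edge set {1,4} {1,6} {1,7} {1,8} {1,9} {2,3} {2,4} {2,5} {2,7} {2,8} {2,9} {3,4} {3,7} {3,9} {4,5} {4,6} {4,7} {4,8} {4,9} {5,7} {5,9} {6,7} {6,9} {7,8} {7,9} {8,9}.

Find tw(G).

A width-4 tree decomposition is:
Bags: B1 = {2, 4, 7, 8, 9}  B2 = {2, 4, 5, 7, 9}  B3 = {1, 4, 7, 8, 9}  B4 = {1, 4, 6, 7, 9}  B5 = {2, 3, 4, 7, 9}
Tree: B1–B2, B1–B3, B3–B4, B2–B5
The largest bag has 5 vertices, giving width 4; this decomposition certifies tw(G) ≤ 4. Conversely, {1, 4, 7, 8, 9} is a clique of size 5, and the vertices of any clique must share a bag in every tree decomposition; so some bag has ≥ 5 vertices and tw(G) ≥ 4. The upper and lower bounds meet at 4, so that is the treewidth.

4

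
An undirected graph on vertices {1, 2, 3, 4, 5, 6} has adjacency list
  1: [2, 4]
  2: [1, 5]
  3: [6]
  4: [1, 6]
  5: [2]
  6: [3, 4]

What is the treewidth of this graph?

1

A width-1 tree decomposition is:
Bags: B1 = {2, 5}  B2 = {1, 2}  B3 = {1, 4}  B4 = {4, 6}  B5 = {3, 6}
Tree: B1–B2, B2–B3, B3–B4, B4–B5
Each bag holds 2 vertices, so the decomposition has width 1, which upper-bounds the treewidth. Any graph with an edge has treewidth ≥ 1, and G has the edge 5–2. Hence tw(G) = 1 exactly.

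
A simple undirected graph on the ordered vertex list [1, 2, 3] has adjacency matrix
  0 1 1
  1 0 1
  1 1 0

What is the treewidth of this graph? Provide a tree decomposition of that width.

Treewidth 2.
One such decomposition:
Bags: B1 = {1, 2, 3}
Tree: (single bag)

With just one bag of size 3, the width is 3 − 1 = 2, so tw(G) ≤ 2. For the lower bound, the 3 vertices {1, 2, 3} are pairwise adjacent, and any tree decomposition puts a clique entirely inside one bag — forcing width ≥ 2. Hence tw(G) = 2 exactly.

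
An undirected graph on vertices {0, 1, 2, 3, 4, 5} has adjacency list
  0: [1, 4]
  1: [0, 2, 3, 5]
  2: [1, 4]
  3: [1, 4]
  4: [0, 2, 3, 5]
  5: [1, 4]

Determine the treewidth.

A width-2 tree decomposition is:
Bags: B1 = {1, 3, 4}  B2 = {0, 1, 4}  B3 = {1, 2, 4}  B4 = {1, 4, 5}
Tree: B1–B2, B2–B3, B3–B4
The largest bag has 3 vertices, giving width 2; this decomposition certifies tw(G) ≤ 2. Since 3–1–0–4–3 is a cycle in G, G is not acyclic. Forests are exactly the graphs of treewidth ≤ 1, so tw(G) ≥ 2. The upper and lower bounds meet at 2, so that is the treewidth.

2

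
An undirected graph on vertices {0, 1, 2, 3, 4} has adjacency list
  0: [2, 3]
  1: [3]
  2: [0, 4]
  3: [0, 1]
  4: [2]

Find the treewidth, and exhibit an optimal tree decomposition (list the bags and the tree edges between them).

Every bag has size at most 2, so the width is 2 − 1 = 1 and tw(G) ≤ 1. Any graph with an edge has treewidth ≥ 1, and G has the edge 4–2. Hence tw(G) = 1 exactly.

Treewidth 1.
One such decomposition:
Bags: B1 = {2, 4}  B2 = {0, 2}  B3 = {0, 3}  B4 = {1, 3}
Tree: B1–B2, B2–B3, B3–B4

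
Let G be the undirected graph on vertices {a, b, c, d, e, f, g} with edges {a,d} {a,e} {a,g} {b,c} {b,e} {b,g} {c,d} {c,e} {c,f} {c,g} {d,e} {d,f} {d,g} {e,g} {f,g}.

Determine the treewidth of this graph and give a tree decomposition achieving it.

The largest bag has 4 vertices, giving width 3; this decomposition certifies tw(G) ≤ 3. Conversely, {c, d, e, g} is a clique of size 4, and the vertices of any clique must share a bag in every tree decomposition; so some bag has ≥ 4 vertices and tw(G) ≥ 3. Therefore the treewidth is 3.

Treewidth 3.
One optimal decomposition is:
Bags: B1 = {c, d, e, g}  B2 = {c, d, f, g}  B3 = {b, c, e, g}  B4 = {a, d, e, g}
Tree: B1–B2, B1–B3, B1–B4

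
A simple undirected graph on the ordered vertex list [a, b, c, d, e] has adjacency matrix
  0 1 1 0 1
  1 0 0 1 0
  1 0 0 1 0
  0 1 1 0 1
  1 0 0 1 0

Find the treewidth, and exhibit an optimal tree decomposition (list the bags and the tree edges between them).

The largest bag has 3 vertices, giving width 2; this decomposition certifies tw(G) ≤ 2. For the lower bound, G contains the cycle a–c–d–e–a, so G is not a forest; only forests have treewidth ≤ 1, hence tw(G) ≥ 2. Hence tw(G) = 2 exactly.

Treewidth 2.
One such decomposition:
Bags: B1 = {a, c, d}  B2 = {a, d, e}  B3 = {a, b, d}
Tree: B1–B2, B2–B3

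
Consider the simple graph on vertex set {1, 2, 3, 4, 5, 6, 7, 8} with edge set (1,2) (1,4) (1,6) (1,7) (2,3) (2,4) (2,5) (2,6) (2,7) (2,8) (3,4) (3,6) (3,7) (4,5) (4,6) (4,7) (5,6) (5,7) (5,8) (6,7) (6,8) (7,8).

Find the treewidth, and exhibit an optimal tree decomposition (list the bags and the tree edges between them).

Each bag holds 5 vertices, so the decomposition has width 4, which upper-bounds the treewidth. On the other hand G contains the 5-clique {2, 5, 6, 7, 8}. A clique must lie in a single bag of any decomposition, so no decomposition can have width below 4. Therefore the treewidth is 4.

Treewidth 4.
One optimal decomposition is:
Bags: B1 = {2, 4, 5, 6, 7}  B2 = {1, 2, 4, 6, 7}  B3 = {2, 5, 6, 7, 8}  B4 = {2, 3, 4, 6, 7}
Tree: B1–B2, B1–B3, B1–B4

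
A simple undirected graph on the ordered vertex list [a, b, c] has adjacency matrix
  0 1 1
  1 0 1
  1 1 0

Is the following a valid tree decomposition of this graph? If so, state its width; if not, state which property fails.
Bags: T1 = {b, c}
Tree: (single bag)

A tree decomposition must satisfy three properties: every vertex lies in some bag; for every edge, both endpoints lie together in some bag; and for every vertex, the bags containing it form a connected subtree. Here vertex a appears in no bag, so the decomposition is invalid.

No — vertex a appears in no bag.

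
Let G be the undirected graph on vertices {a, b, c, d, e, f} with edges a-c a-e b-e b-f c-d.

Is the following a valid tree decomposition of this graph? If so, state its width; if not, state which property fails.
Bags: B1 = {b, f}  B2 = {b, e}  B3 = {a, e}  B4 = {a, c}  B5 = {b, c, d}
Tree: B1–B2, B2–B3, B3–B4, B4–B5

A tree decomposition must satisfy three properties: every vertex lies in some bag; for every edge, both endpoints lie together in some bag; and for every vertex, the bags containing it form a connected subtree. Here bags containing vertex b are not connected in the tree, so the decomposition is invalid.

No — bags containing vertex b are not connected in the tree.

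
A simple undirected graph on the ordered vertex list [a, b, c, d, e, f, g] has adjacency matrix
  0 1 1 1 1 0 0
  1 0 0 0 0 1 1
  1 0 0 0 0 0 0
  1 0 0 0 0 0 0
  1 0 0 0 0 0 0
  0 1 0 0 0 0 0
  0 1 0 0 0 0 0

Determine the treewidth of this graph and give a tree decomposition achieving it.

Each bag holds 2 vertices, so the decomposition has width 1, which upper-bounds the treewidth. G has an edge, so its treewidth is at least 1. Combining the bounds, tw(G) = 1.

Treewidth 1.
Bags: B1 = {b, f}  B2 = {b, g}  B3 = {a, b}  B4 = {a, d}  B5 = {a, c}  B6 = {a, e}
Tree: B1–B2, B1–B3, B3–B4, B3–B5, B5–B6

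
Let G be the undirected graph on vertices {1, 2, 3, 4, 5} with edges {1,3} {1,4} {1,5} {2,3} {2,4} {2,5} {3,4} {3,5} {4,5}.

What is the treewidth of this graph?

A width-3 tree decomposition is:
Bags: B1 = {2, 3, 4, 5}  B2 = {1, 3, 4, 5}
Tree: B1–B2
Each bag holds 4 vertices, so the decomposition has width 3, which upper-bounds the treewidth. For the lower bound, the 4 vertices {1, 3, 4, 5} are pairwise adjacent, and any tree decomposition puts a clique entirely inside one bag — forcing width ≥ 3. Therefore the treewidth is 3.

3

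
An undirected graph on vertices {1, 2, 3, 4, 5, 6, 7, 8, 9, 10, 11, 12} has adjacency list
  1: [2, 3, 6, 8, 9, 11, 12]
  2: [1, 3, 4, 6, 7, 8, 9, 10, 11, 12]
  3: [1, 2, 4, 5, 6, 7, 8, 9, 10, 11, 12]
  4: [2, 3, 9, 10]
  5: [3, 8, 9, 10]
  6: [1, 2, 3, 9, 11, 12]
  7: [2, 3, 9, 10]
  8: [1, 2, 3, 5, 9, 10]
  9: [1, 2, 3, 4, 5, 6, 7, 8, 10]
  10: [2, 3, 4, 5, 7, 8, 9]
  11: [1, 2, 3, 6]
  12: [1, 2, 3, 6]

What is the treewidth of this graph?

A width-4 tree decomposition is:
Bags: B1 = {1, 2, 3, 6, 9}  B2 = {1, 2, 3, 8, 9}  B3 = {2, 3, 8, 9, 10}  B4 = {3, 5, 8, 9, 10}  B5 = {2, 3, 7, 9, 10}  B6 = {1, 2, 3, 6, 11}  B7 = {1, 2, 3, 6, 12}  B8 = {2, 3, 4, 9, 10}
Tree: B1–B2, B2–B3, B3–B4, B3–B5, B1–B6, B1–B7, B3–B8
Each bag holds 5 vertices, so the decomposition has width 4, which upper-bounds the treewidth. On the other hand G contains the 5-clique {1, 2, 3, 8, 9}. A clique must lie in a single bag of any decomposition, so no decomposition can have width below 4. Hence tw(G) = 4 exactly.

4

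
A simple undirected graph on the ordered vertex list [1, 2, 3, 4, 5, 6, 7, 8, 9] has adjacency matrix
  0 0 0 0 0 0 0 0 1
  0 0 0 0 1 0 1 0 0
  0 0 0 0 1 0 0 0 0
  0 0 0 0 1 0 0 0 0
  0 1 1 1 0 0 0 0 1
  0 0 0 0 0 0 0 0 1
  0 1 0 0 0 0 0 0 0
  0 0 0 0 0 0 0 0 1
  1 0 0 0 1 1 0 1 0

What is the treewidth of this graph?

1

A width-1 tree decomposition is:
Bags: B1 = {3, 5}  B2 = {2, 5}  B3 = {5, 9}  B4 = {6, 9}  B5 = {4, 5}  B6 = {2, 7}  B7 = {8, 9}  B8 = {1, 9}
Tree: B1–B2, B2–B3, B3–B4, B2–B5, B2–B6, B4–B7, B3–B8
Every bag has size at most 2, so the width is 2 − 1 = 1 and tw(G) ≤ 1. G has an edge, so its treewidth is at least 1. Therefore the treewidth is 1.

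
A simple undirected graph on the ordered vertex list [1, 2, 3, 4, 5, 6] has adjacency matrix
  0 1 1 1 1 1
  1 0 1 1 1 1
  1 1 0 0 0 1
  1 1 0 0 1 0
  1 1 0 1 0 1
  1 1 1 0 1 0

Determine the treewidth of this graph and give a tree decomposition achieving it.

The largest bag has 4 vertices, giving width 3; this decomposition certifies tw(G) ≤ 3. On the other hand G contains the 4-clique {1, 2, 3, 6}. A clique must lie in a single bag of any decomposition, so no decomposition can have width below 3. Hence tw(G) = 3 exactly.

Treewidth 3.
Bags: B1 = {1, 2, 5, 6}  B2 = {1, 2, 3, 6}  B3 = {1, 2, 4, 5}
Tree: B1–B2, B1–B3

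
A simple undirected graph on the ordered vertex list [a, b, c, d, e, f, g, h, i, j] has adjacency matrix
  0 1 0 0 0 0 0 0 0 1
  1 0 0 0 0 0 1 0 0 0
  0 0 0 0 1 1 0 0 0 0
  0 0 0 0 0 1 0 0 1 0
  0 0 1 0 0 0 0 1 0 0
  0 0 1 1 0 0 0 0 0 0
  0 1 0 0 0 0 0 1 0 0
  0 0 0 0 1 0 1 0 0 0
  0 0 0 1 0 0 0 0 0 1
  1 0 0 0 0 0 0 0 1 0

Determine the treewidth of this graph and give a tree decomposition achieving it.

Treewidth 2.
One optimal decomposition is:
Bags: B1 = {b, g, h}  B2 = {b, e, h}  B3 = {b, c, e}  B4 = {b, c, f}  B5 = {b, d, f}  B6 = {b, d, i}  B7 = {b, i, j}  B8 = {a, b, j}
Tree: B1–B2, B2–B3, B3–B4, B4–B5, B5–B6, B6–B7, B7–B8

The largest bag has 3 vertices, giving width 2; this decomposition certifies tw(G) ≤ 2. For the lower bound, G contains the cycle b–g–h–e–c–f–d–i–j–a–b, so G is not a forest; only forests have treewidth ≤ 1, hence tw(G) ≥ 2. Combining the bounds, tw(G) = 2.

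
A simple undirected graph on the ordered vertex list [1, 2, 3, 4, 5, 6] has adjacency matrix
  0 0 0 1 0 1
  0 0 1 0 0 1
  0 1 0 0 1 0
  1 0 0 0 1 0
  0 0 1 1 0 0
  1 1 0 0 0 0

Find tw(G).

2

A width-2 tree decomposition is:
Bags: B1 = {1, 2, 6}  B2 = {1, 2, 3}  B3 = {1, 3, 5}  B4 = {1, 4, 5}
Tree: B1–B2, B2–B3, B3–B4
Each bag holds 3 vertices, so the decomposition has width 2, which upper-bounds the treewidth. Since 1–6–2–3–5–4–1 is a cycle in G, G is not acyclic. Forests are exactly the graphs of treewidth ≤ 1, so tw(G) ≥ 2. The upper and lower bounds meet at 2, so that is the treewidth.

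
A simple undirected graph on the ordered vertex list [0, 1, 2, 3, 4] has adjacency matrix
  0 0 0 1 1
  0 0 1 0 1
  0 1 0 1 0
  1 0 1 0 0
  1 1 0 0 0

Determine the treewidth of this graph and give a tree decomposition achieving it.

The largest bag has 3 vertices, giving width 2; this decomposition certifies tw(G) ≤ 2. Since 0–4–1–2–3–0 is a cycle in G, G is not acyclic. Forests are exactly the graphs of treewidth ≤ 1, so tw(G) ≥ 2. Hence tw(G) = 2 exactly.

Treewidth 2.
One such decomposition:
Bags: B1 = {0, 1, 4}  B2 = {0, 1, 2}  B3 = {0, 2, 3}
Tree: B1–B2, B2–B3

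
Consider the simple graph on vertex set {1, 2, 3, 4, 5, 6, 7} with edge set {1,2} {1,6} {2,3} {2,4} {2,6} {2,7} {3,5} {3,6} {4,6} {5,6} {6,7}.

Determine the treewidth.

A width-2 tree decomposition is:
Bags: B1 = {2, 6, 7}  B2 = {2, 3, 6}  B3 = {3, 5, 6}  B4 = {1, 2, 6}  B5 = {2, 4, 6}
Tree: B1–B2, B2–B3, B2–B4, B1–B5
Each bag holds 3 vertices, so the decomposition has width 2, which upper-bounds the treewidth. On the other hand G contains the 3-clique {1, 2, 6}. A clique must lie in a single bag of any decomposition, so no decomposition can have width below 2. Hence tw(G) = 2 exactly.

2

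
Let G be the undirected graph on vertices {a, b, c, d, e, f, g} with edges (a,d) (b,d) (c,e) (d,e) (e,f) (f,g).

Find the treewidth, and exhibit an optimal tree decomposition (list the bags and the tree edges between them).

Each bag holds 2 vertices, so the decomposition has width 1, which upper-bounds the treewidth. G has an edge, so its treewidth is at least 1. Therefore the treewidth is 1.

Treewidth 1.
One such decomposition:
Bags: B1 = {e, f}  B2 = {d, e}  B3 = {b, d}  B4 = {f, g}  B5 = {a, d}  B6 = {c, e}
Tree: B1–B2, B2–B3, B1–B4, B3–B5, B2–B6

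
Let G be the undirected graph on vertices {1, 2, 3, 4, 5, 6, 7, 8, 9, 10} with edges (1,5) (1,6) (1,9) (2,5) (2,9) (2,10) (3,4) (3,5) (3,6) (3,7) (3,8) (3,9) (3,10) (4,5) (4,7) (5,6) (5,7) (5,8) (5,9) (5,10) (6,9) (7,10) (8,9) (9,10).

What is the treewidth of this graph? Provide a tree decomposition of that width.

Treewidth 3.
One such decomposition:
Bags: B1 = {3, 5, 9, 10}  B2 = {3, 5, 8, 9}  B3 = {3, 5, 6, 9}  B4 = {3, 5, 7, 10}  B5 = {3, 4, 5, 7}  B6 = {2, 5, 9, 10}  B7 = {1, 5, 6, 9}
Tree: B1–B2, B1–B3, B1–B4, B4–B5, B1–B6, B3–B7

The largest bag has 4 vertices, giving width 3; this decomposition certifies tw(G) ≤ 3. Conversely, {1, 5, 6, 9} is a clique of size 4, and the vertices of any clique must share a bag in every tree decomposition; so some bag has ≥ 4 vertices and tw(G) ≥ 3. Therefore the treewidth is 3.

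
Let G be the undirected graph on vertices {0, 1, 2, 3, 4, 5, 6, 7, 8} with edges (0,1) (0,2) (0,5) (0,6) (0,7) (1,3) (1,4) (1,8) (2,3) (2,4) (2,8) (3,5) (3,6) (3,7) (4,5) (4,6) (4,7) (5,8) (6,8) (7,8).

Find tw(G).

4

A width-4 tree decomposition is:
Bags: B1 = {0, 2, 3, 4, 8}  B2 = {0, 3, 4, 7, 8}  B3 = {0, 3, 4, 5, 8}  B4 = {0, 1, 3, 4, 8}  B5 = {0, 3, 4, 6, 8}
Tree: B1–B2, B2–B3, B3–B4, B4–B5
The largest bag has 5 vertices, giving width 4; this decomposition certifies tw(G) ≤ 4. For the lower bound: the 5 vertex sets {0,2}, {7,8}, {4,5}, {3}, {1} are disjoint, each induces a connected subgraph, and every pair is joined by at least one edge of G. Contracting each set to a single vertex therefore yields K_{5} as a minor, and since treewidth is minor-monotone, tw(G) ≥ tw(K_{5}) = 4. Hence tw(G) = 4 exactly.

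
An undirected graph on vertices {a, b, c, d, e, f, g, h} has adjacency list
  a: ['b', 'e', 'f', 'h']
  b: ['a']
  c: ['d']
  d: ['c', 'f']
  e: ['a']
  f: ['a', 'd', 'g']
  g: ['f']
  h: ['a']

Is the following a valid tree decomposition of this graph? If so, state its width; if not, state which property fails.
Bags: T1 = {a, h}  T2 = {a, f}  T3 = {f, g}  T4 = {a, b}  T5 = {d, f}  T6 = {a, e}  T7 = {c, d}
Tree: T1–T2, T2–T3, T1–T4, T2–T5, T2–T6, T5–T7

Every vertex of G appears in some bag (union = {a, b, c, d, e, f, g, h}); every edge is covered by a bag; and for each vertex v the set of bags containing v is connected in the bag tree. The decomposition is therefore valid. The largest bag has 2 vertices, so the width is 1.

Yes; width 1.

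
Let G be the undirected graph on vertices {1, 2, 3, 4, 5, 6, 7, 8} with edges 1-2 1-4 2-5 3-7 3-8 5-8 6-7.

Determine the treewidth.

1

A width-1 tree decomposition is:
Bags: B1 = {6, 7}  B2 = {3, 7}  B3 = {3, 8}  B4 = {5, 8}  B5 = {2, 5}  B6 = {1, 2}  B7 = {1, 4}
Tree: B1–B2, B2–B3, B3–B4, B4–B5, B5–B6, B6–B7
Every bag has size at most 2, so the width is 2 − 1 = 1 and tw(G) ≤ 1. G has an edge, so its treewidth is at least 1. Hence tw(G) = 1 exactly.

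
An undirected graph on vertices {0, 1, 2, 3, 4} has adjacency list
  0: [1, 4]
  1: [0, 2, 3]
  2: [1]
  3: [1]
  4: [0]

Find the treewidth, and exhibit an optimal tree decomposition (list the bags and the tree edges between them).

Every bag has size at most 2, so the width is 2 − 1 = 1 and tw(G) ≤ 1. Any graph with an edge has treewidth ≥ 1, and G has the edge 0–1. The upper and lower bounds meet at 1, so that is the treewidth.

Treewidth 1.
Bags: B1 = {0, 1}  B2 = {1, 3}  B3 = {1, 2}  B4 = {0, 4}
Tree: B1–B2, B1–B3, B1–B4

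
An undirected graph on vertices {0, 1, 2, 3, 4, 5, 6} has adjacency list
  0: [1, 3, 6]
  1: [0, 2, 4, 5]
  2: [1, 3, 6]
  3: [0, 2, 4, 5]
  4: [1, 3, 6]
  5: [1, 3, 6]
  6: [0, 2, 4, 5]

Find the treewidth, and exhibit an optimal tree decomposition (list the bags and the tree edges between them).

Treewidth 3.
Bags: B1 = {1, 3, 5, 6}  B2 = {0, 1, 3, 6}  B3 = {1, 3, 4, 6}  B4 = {1, 2, 3, 6}
Tree: B1–B2, B2–B3, B3–B4

Each bag holds 4 vertices, so the decomposition has width 3, which upper-bounds the treewidth. For the lower bound: the 4 vertex sets {3,5}, {0,1}, {6}, {4} are disjoint, each induces a connected subgraph, and every pair is joined by at least one edge of G. Contracting each set to a single vertex therefore yields K_{4} as a minor, and since treewidth is minor-monotone, tw(G) ≥ tw(K_{4}) = 3. Hence tw(G) = 3 exactly.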